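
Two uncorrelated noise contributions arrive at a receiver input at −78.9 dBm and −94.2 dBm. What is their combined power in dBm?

−78.8 dBm

Convert to linear, add, convert back:
P₁ = 1.29×10⁻¹¹ W, P₂ = 3.80×10⁻¹³ W
P_tot = 1.33×10⁻¹¹ W → 10 log₁₀(P_tot / 10⁻³) = −78.8 dBm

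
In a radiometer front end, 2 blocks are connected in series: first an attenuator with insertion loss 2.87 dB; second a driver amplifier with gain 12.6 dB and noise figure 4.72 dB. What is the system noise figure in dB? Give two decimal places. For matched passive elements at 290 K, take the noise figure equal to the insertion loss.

7.59 dB

Convert to linear (a loss of L dB is a gain of −L dB): F_i = 10^(NF_i/10), G_i = 10^(G_i,dB/10)
  Stage 1: F_1 = 10^(2.87/10) = 1.936, G_1 = 10^(−2.87/10) = 0.5164
  Stage 2: F_2 = 10^(4.72/10) = 2.965, G_2 = 10^(12.6/10) = 18.20
Friis cascade:
  F = 1.936 + (2.965 − 1)/0.5164 = 5.741
NF = 10 log₁₀(5.741) = 7.59 dB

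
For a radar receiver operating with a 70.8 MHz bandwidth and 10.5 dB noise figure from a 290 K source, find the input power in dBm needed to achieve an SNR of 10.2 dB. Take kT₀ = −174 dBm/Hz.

−74.8 dBm

Sensitivity = −174 + 10 log₁₀(B) + NF + SNR_min
= −174 + 78.5 + 10.5 + 10.2
= −74.8 dBm → −74.8 dBm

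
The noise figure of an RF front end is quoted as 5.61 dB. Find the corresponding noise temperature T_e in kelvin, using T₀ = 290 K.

F = 10^(5.61/10) = 3.63915
T_e = (F − 1)·T₀ = (3.63915 − 1) × 290 = 765 K

765 K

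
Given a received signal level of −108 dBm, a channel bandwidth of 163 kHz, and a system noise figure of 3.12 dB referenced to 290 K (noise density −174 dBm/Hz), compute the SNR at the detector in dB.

10.8 dB

Noise floor: N = −174 + 10 log₁₀(B) + NF
10 log₁₀(1.63×10⁵) = 52.12 dB
N = −174 + 52.12 + 3.12 = −118.76 dBm
SNR = P_sig − N = −108 − (−118.76) = 10.76 dB → 10.8 dB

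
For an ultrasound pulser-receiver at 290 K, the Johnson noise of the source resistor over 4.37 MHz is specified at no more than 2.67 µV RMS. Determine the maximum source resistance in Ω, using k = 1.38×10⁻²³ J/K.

102 Ω

Johnson–Nyquist: V_n = √(4kTRB) ⇒ R = V_n² / (4kTB)
4kTB = 4 × 1.38×10⁻²³ × 290 × 4.37×10⁶ = 7.00×10⁻¹⁴
R = (2.67×10⁻⁶)² / 7.00×10⁻¹⁴ = 1.02×10² Ω = 102 Ω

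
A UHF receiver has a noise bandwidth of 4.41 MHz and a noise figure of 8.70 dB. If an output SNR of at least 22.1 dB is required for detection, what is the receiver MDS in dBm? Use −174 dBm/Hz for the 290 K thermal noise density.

Sensitivity = −174 + 10 log₁₀(B) + NF + SNR_min
= −174 + 66.44 + 8.70 + 22.1
= −76.76 dBm → −76.8 dBm

−76.8 dBm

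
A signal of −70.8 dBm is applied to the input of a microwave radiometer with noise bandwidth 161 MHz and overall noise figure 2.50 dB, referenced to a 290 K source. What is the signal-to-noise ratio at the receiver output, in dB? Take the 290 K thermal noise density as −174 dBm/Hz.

Noise floor: N = −174 + 10 log₁₀(B) + NF
10 log₁₀(1.61×10⁸) = 82.07 dB
N = −174 + 82.07 + 2.50 = −89.43 dBm
SNR = P_sig − N = −70.8 − (−89.43) = 18.63 dB → 18.6 dB

18.6 dB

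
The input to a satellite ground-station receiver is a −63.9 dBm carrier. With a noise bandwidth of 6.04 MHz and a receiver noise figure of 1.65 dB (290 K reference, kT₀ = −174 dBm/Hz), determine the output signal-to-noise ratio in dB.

40.6 dB

Noise floor: N = −174 + 10 log₁₀(B) + NF
10 log₁₀(6.04×10⁶) = 67.81 dB
N = −174 + 67.81 + 1.65 = −104.54 dBm
SNR = P_sig − N = −63.9 − (−104.54) = 40.64 dB → 40.6 dB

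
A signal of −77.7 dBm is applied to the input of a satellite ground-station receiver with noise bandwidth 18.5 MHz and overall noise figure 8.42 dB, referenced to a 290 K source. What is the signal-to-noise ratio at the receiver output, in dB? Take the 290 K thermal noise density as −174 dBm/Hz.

15.2 dB

Noise floor: N = −174 + 10 log₁₀(B) + NF
10 log₁₀(1.85×10⁷) = 72.67 dB
N = −174 + 72.67 + 8.42 = −92.91 dBm
SNR = P_sig − N = −77.7 − (−92.91) = 15.21 dB → 15.2 dB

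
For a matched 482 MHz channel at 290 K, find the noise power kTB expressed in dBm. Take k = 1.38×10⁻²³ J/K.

−87.1 dBm

P_n = kTB = 1.38×10⁻²³ × 290 × 4.82×10⁸ = 1.93×10⁻¹² W
In dBm: 10 log₁₀(1.93×10⁻¹² / 10⁻³) = −87.1 dBm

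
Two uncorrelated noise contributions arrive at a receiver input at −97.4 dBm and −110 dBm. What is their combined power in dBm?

Convert to linear, add, convert back:
P₁ = 1.82×10⁻¹³ W, P₂ = 1.00×10⁻¹⁴ W
P_tot = 1.92×10⁻¹³ W → 10 log₁₀(P_tot / 10⁻³) = −97.2 dBm

−97.2 dBm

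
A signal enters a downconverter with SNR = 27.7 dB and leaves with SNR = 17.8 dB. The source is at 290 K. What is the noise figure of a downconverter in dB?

9.9 dB

NF (dB) = SNR_in(dB) − SNR_out(dB) when the source is at T₀
NF = 27.7 − 17.8 = 9.9 dB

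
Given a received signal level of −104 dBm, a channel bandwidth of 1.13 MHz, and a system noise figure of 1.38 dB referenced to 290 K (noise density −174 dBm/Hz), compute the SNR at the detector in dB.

Noise floor: N = −174 + 10 log₁₀(B) + NF
10 log₁₀(1.13×10⁶) = 60.53 dB
N = −174 + 60.53 + 1.38 = −112.09 dBm
SNR = P_sig − N = −104 − (−112.09) = 8.09 dB → 8.1 dB

8.1 dB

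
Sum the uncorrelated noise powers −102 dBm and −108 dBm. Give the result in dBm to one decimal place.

−101.0 dBm

Convert to linear, add, convert back:
P₁ = 6.31×10⁻¹⁴ W, P₂ = 1.58×10⁻¹⁴ W
P_tot = 7.89×10⁻¹⁴ W → 10 log₁₀(P_tot / 10⁻³) = −101.0 dBm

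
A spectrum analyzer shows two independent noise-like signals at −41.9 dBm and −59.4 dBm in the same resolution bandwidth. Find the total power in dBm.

−41.8 dBm

Convert to linear, add, convert back:
P₁ = 6.46×10⁻⁸ W, P₂ = 1.15×10⁻⁹ W
P_tot = 6.57×10⁻⁸ W → 10 log₁₀(P_tot / 10⁻³) = −41.8 dBm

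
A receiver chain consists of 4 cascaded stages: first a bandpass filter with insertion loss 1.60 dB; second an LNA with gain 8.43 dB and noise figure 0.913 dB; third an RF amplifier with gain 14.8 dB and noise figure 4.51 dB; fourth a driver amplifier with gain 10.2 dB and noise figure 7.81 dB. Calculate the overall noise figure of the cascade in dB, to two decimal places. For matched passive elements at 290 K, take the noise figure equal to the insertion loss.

Convert to linear (a loss of L dB is a gain of −L dB): F_i = 10^(NF_i/10), G_i = 10^(G_i,dB/10)
  Stage 1: F_1 = 10^(1.60/10) = 1.445, G_1 = 10^(−1.60/10) = 0.6918
  Stage 2: F_2 = 10^(0.913/10) = 1.234, G_2 = 10^(8.43/10) = 6.966
  Stage 3: F_3 = 10^(4.51/10) = 2.825, G_3 = 10^(14.8/10) = 30.20
  Stage 4: F_4 = 10^(7.81/10) = 6.039, G_4 = 10^(10.2/10) = 10.47
Friis cascade:
  F = 1.445 + (1.234 − 1)/0.6918 + (2.825 − 1)/4.819 + (6.039 − 1)/145.5 = 2.197
NF = 10 log₁₀(2.197) = 3.42 dB

3.42 dB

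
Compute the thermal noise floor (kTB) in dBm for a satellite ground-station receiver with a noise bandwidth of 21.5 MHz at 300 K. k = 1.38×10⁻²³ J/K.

P_n = kTB = 1.38×10⁻²³ × 300 × 2.15×10⁷ = 8.90×10⁻¹⁴ W
In dBm: 10 log₁₀(8.90×10⁻¹⁴ / 10⁻³) = −100.5 dBm

−100.5 dBm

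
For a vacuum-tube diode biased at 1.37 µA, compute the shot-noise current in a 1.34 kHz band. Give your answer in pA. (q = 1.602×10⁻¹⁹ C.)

I_n = √(2qI·B)
2qI·B = 2 × 1.602×10⁻¹⁹ × 1.37×10⁻⁶ × 1.34×10³ = 5.88×10⁻²² A²
I_n = √(5.88×10⁻²²) = 2.43×10⁻¹¹ A = 24.3 pA

24.3 pA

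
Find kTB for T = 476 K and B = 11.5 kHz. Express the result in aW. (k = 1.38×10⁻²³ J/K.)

75.5 aW

P_n = kTB = 1.38×10⁻²³ × 476 × 1.15×10⁴ = 7.55×10⁻¹⁷ W = 75.5 aW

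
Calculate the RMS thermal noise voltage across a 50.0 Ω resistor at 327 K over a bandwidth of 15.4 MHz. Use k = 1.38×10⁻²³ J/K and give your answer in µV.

3.73 µV

V_n = √(4kTRB)
4kTRB = 4 × 1.38×10⁻²³ × 327 × 5.00×10¹ × 1.54×10⁷ = 1.39×10⁻¹¹ V²
V_n = √(1.39×10⁻¹¹) = 3.73×10⁻⁶ V = 3.73 µV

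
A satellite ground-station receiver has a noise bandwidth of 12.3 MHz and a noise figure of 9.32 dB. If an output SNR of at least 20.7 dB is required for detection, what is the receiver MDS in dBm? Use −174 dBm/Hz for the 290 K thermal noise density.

Sensitivity = −174 + 10 log₁₀(B) + NF + SNR_min
= −174 + 70.9 + 9.32 + 20.7
= −73.08 dBm → −73.1 dBm

−73.1 dBm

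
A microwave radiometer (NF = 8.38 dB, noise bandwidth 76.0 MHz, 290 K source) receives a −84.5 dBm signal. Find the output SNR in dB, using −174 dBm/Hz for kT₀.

2.3 dB

Noise floor: N = −174 + 10 log₁₀(B) + NF
10 log₁₀(7.60×10⁷) = 78.81 dB
N = −174 + 78.81 + 8.38 = −86.81 dBm
SNR = P_sig − N = −84.5 − (−86.81) = 2.31 dB → 2.3 dB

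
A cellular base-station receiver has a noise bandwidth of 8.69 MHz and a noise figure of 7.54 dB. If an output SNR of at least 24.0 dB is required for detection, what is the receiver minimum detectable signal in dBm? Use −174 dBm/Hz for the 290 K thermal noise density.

Sensitivity = −174 + 10 log₁₀(B) + NF + SNR_min
= −174 + 69.39 + 7.54 + 24.0
= −73.07 dBm → −73.1 dBm

−73.1 dBm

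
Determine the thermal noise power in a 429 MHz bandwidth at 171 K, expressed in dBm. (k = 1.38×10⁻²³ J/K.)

P_n = kTB = 1.38×10⁻²³ × 171 × 4.29×10⁸ = 1.01×10⁻¹² W
In dBm: 10 log₁₀(1.01×10⁻¹² / 10⁻³) = −89.9 dBm

−89.9 dBm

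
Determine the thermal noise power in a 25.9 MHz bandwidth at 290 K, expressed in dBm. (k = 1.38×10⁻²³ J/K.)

P_n = kTB = 1.38×10⁻²³ × 290 × 2.59×10⁷ = 1.04×10⁻¹³ W
In dBm: 10 log₁₀(1.04×10⁻¹³ / 10⁻³) = −99.8 dBm

−99.8 dBm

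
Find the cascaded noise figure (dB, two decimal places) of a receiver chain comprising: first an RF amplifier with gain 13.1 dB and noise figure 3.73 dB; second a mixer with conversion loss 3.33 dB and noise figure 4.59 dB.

Convert to linear (a loss of L dB is a gain of −L dB): F_i = 10^(NF_i/10), G_i = 10^(G_i,dB/10)
  Stage 1: F_1 = 10^(3.73/10) = 2.360, G_1 = 10^(13.1/10) = 20.42
  Stage 2: F_2 = 10^(4.59/10) = 2.877, G_2 = 10^(−3.33/10) = 0.4645
Friis cascade:
  F = 2.360 + (2.877 − 1)/20.42 = 2.452
NF = 10 log₁₀(2.452) = 3.90 dB

3.90 dB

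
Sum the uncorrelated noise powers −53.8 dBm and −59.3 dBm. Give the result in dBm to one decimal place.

−52.7 dBm

Convert to linear, add, convert back:
P₁ = 4.17×10⁻⁹ W, P₂ = 1.17×10⁻⁹ W
P_tot = 5.34×10⁻⁹ W → 10 log₁₀(P_tot / 10⁻³) = −52.7 dBm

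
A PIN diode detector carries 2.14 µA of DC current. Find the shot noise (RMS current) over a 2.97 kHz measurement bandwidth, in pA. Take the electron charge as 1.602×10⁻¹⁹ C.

I_n = √(2qI·B)
2qI·B = 2 × 1.602×10⁻¹⁹ × 2.14×10⁻⁶ × 2.97×10³ = 2.04×10⁻²¹ A²
I_n = √(2.04×10⁻²¹) = 4.51×10⁻¹¹ A = 45.1 pA

45.1 pA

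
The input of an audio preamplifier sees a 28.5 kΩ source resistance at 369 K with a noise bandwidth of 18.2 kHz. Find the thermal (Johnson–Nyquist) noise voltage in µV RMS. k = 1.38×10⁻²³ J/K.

V_n = √(4kTRB)
4kTRB = 4 × 1.38×10⁻²³ × 369 × 2.85×10⁴ × 1.82×10⁴ = 1.06×10⁻¹¹ V²
V_n = √(1.06×10⁻¹¹) = 3.25×10⁻⁶ V = 3.25 µV

3.25 µV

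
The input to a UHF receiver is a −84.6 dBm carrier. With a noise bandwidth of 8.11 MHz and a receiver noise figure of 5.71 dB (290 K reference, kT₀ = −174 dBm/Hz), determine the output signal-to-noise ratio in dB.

Noise floor: N = −174 + 10 log₁₀(B) + NF
10 log₁₀(8.11×10⁶) = 69.09 dB
N = −174 + 69.09 + 5.71 = −99.20 dBm
SNR = P_sig − N = −84.6 − (−99.20) = 14.60 dB → 14.6 dB

14.6 dB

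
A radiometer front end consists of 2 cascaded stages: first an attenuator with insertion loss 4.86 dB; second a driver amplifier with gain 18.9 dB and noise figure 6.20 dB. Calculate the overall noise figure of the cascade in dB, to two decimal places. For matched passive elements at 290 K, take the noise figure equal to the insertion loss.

Convert to linear (a loss of L dB is a gain of −L dB): F_i = 10^(NF_i/10), G_i = 10^(G_i,dB/10)
  Stage 1: F_1 = 10^(4.86/10) = 3.062, G_1 = 10^(−4.86/10) = 0.3266
  Stage 2: F_2 = 10^(6.20/10) = 4.169, G_2 = 10^(18.9/10) = 77.62
Friis cascade:
  F = 3.062 + (4.169 − 1)/0.3266 = 12.76
NF = 10 log₁₀(12.76) = 11.06 dB

11.06 dB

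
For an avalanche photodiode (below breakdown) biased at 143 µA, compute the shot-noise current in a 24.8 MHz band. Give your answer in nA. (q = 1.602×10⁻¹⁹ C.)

I_n = √(2qI·B)
2qI·B = 2 × 1.602×10⁻¹⁹ × 1.43×10⁻⁴ × 2.48×10⁷ = 1.14×10⁻¹⁵ A²
I_n = √(1.14×10⁻¹⁵) = 3.37×10⁻⁸ A = 33.7 nA

33.7 nA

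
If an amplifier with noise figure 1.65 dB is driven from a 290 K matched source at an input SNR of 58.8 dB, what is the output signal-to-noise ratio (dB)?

By definition F = SNR_in/SNR_out, so in dB: SNR_out = SNR_in − NF
SNR_out = 58.8 − 1.65 = 57.15 dB

57.15 dB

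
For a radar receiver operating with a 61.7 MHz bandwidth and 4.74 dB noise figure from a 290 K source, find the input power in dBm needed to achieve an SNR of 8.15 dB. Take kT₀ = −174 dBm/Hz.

Sensitivity = −174 + 10 log₁₀(B) + NF + SNR_min
= −174 + 77.9 + 4.74 + 8.15
= −83.21 dBm → −83.2 dBm

−83.2 dBm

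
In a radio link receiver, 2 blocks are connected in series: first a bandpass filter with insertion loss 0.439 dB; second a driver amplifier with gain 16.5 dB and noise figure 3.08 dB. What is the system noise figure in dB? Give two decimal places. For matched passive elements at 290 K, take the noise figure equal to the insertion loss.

3.52 dB

Convert to linear (a loss of L dB is a gain of −L dB): F_i = 10^(NF_i/10), G_i = 10^(G_i,dB/10)
  Stage 1: F_1 = 10^(0.439/10) = 1.106, G_1 = 10^(−0.439/10) = 0.9039
  Stage 2: F_2 = 10^(3.08/10) = 2.032, G_2 = 10^(16.5/10) = 44.67
Friis cascade:
  F = 1.106 + (2.032 − 1)/0.9039 = 2.249
NF = 10 log₁₀(2.249) = 3.52 dB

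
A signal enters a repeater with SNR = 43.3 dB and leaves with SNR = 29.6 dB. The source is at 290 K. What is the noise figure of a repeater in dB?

NF (dB) = SNR_in(dB) − SNR_out(dB) when the source is at T₀
NF = 43.3 − 29.6 = 13.7 dB

13.7 dB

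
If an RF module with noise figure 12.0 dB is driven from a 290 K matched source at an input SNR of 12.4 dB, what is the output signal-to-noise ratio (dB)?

0.4 dB

By definition F = SNR_in/SNR_out, so in dB: SNR_out = SNR_in − NF
SNR_out = 12.4 − 12.0 = 0.4 dB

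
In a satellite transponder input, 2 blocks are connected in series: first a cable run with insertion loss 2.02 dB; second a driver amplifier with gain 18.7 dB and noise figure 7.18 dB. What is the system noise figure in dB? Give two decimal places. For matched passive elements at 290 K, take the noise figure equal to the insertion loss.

Convert to linear (a loss of L dB is a gain of −L dB): F_i = 10^(NF_i/10), G_i = 10^(G_i,dB/10)
  Stage 1: F_1 = 10^(2.02/10) = 1.592, G_1 = 10^(−2.02/10) = 0.6281
  Stage 2: F_2 = 10^(7.18/10) = 5.224, G_2 = 10^(18.7/10) = 74.13
Friis cascade:
  F = 1.592 + (5.224 − 1)/0.6281 = 8.318
NF = 10 log₁₀(8.318) = 9.20 dB

9.20 dB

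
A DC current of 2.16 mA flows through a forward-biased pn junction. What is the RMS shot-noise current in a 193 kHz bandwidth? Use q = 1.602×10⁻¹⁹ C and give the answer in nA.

I_n = √(2qI·B)
2qI·B = 2 × 1.602×10⁻¹⁹ × 2.16×10⁻³ × 1.93×10⁵ = 1.34×10⁻¹⁶ A²
I_n = √(1.34×10⁻¹⁶) = 1.16×10⁻⁸ A = 11.6 nA

11.6 nA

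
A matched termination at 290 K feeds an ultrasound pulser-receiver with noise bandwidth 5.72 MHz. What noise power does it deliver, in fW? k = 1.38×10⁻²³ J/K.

22.9 fW

P_n = kTB = 1.38×10⁻²³ × 290 × 5.72×10⁶ = 2.29×10⁻¹⁴ W = 22.9 fW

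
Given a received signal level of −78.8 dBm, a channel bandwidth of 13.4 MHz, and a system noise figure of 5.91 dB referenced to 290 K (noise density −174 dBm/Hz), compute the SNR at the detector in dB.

18.0 dB

Noise floor: N = −174 + 10 log₁₀(B) + NF
10 log₁₀(1.34×10⁷) = 71.27 dB
N = −174 + 71.27 + 5.91 = −96.82 dBm
SNR = P_sig − N = −78.8 − (−96.82) = 18.02 dB → 18.0 dB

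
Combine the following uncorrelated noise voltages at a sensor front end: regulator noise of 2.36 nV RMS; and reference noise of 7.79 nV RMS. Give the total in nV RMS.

Uncorrelated sources add in power (mean-square): V_tot = √(ΣV_i²)
V_tot = √[(2.36×10⁻⁹)² + (7.79×10⁻⁹)²] = 8.14×10⁻⁹ V = 8.14 nV

8.14 nV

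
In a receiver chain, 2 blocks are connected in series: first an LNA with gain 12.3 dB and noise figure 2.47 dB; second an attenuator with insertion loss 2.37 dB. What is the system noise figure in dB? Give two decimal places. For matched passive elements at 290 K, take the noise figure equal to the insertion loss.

Convert to linear (a loss of L dB is a gain of −L dB): F_i = 10^(NF_i/10), G_i = 10^(G_i,dB/10)
  Stage 1: F_1 = 10^(2.47/10) = 1.766, G_1 = 10^(12.3/10) = 16.98
  Stage 2: F_2 = 10^(2.37/10) = 1.726, G_2 = 10^(−2.37/10) = 0.5794
Friis cascade:
  F = 1.766 + (1.726 − 1)/16.98 = 1.809
NF = 10 log₁₀(1.809) = 2.57 dB

2.57 dB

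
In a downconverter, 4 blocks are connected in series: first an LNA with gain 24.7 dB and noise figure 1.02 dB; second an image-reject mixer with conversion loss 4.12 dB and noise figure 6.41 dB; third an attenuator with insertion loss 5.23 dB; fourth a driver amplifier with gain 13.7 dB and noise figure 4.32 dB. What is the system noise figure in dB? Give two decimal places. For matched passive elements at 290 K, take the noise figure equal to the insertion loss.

1.29 dB

Convert to linear (a loss of L dB is a gain of −L dB): F_i = 10^(NF_i/10), G_i = 10^(G_i,dB/10)
  Stage 1: F_1 = 10^(1.02/10) = 1.265, G_1 = 10^(24.7/10) = 295.1
  Stage 2: F_2 = 10^(6.41/10) = 4.375, G_2 = 10^(−4.12/10) = 0.3873
  Stage 3: F_3 = 10^(5.23/10) = 3.334, G_3 = 10^(−5.23/10) = 0.2999
  Stage 4: F_4 = 10^(4.32/10) = 2.704, G_4 = 10^(13.7/10) = 23.44
Friis cascade:
  F = 1.265 + (4.375 − 1)/295.1 + (3.334 − 1)/114.3 + (2.704 − 1)/34.28 = 1.346
NF = 10 log₁₀(1.346) = 1.29 dB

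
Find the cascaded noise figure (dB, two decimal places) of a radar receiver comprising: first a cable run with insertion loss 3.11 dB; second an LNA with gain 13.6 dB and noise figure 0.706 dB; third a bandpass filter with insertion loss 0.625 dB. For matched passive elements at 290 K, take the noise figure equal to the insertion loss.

3.84 dB

Convert to linear (a loss of L dB is a gain of −L dB): F_i = 10^(NF_i/10), G_i = 10^(G_i,dB/10)
  Stage 1: F_1 = 10^(3.11/10) = 2.046, G_1 = 10^(−3.11/10) = 0.4887
  Stage 2: F_2 = 10^(0.706/10) = 1.177, G_2 = 10^(13.6/10) = 22.91
  Stage 3: F_3 = 10^(0.625/10) = 1.155, G_3 = 10^(−0.625/10) = 0.8660
Friis cascade:
  F = 2.046 + (1.177 − 1)/0.4887 + (1.155 − 1)/11.19 = 2.422
NF = 10 log₁₀(2.422) = 3.84 dB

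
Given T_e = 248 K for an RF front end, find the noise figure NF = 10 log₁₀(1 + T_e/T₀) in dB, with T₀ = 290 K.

F = 1 + T_e/T₀ = 1 + 248/290 = 1.85517
NF = 10 log₁₀(1.85517) = 2.68 dB

2.68 dB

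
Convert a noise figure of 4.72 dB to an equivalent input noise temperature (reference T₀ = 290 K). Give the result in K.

F = 10^(4.72/10) = 2.96483
T_e = (F − 1)·T₀ = (2.96483 − 1) × 290 = 570 K

570 K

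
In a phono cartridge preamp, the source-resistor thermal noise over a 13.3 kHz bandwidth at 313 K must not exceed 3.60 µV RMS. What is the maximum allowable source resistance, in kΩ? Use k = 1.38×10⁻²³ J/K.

56.4 kΩ

Johnson–Nyquist: V_n = √(4kTRB) ⇒ R = V_n² / (4kTB)
4kTB = 4 × 1.38×10⁻²³ × 313 × 1.33×10⁴ = 2.30×10⁻¹⁶
R = (3.60×10⁻⁶)² / 2.30×10⁻¹⁶ = 5.64×10⁴ Ω = 56.4 kΩ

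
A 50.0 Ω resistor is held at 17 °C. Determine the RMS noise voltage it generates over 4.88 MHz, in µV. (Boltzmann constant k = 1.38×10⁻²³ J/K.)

T = 17 °C + 273.15 = 290.15 K
V_n = √(4kTRB)
4kTRB = 4 × 1.38×10⁻²³ × 290.15 × 5.00×10¹ × 4.88×10⁶ = 3.91×10⁻¹² V²
V_n = √(3.91×10⁻¹²) = 1.98×10⁻⁶ V = 1.98 µV

1.98 µV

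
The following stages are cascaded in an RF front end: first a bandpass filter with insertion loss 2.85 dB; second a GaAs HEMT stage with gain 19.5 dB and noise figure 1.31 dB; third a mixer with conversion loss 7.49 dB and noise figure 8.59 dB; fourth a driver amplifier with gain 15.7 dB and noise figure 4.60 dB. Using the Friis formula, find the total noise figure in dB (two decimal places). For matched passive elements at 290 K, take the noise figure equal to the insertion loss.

4.73 dB

Convert to linear (a loss of L dB is a gain of −L dB): F_i = 10^(NF_i/10), G_i = 10^(G_i,dB/10)
  Stage 1: F_1 = 10^(2.85/10) = 1.928, G_1 = 10^(−2.85/10) = 0.5188
  Stage 2: F_2 = 10^(1.31/10) = 1.352, G_2 = 10^(19.5/10) = 89.13
  Stage 3: F_3 = 10^(8.59/10) = 7.228, G_3 = 10^(−7.49/10) = 0.1782
  Stage 4: F_4 = 10^(4.60/10) = 2.884, G_4 = 10^(15.7/10) = 37.15
Friis cascade:
  F = 1.928 + (1.352 − 1)/0.5188 + (7.228 − 1)/46.24 + (2.884 − 1)/8.241 = 2.969
NF = 10 log₁₀(2.969) = 4.73 dB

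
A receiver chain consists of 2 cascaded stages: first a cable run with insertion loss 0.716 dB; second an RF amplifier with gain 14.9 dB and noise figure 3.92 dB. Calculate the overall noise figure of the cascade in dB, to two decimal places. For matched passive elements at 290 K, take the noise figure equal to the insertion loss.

4.64 dB

Convert to linear (a loss of L dB is a gain of −L dB): F_i = 10^(NF_i/10), G_i = 10^(G_i,dB/10)
  Stage 1: F_1 = 10^(0.716/10) = 1.179, G_1 = 10^(−0.716/10) = 0.8480
  Stage 2: F_2 = 10^(3.92/10) = 2.466, G_2 = 10^(14.9/10) = 30.90
Friis cascade:
  F = 1.179 + (2.466 − 1)/0.8480 = 2.908
NF = 10 log₁₀(2.908) = 4.64 dB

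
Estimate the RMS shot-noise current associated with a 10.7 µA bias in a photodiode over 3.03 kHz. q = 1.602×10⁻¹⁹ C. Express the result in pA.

I_n = √(2qI·B)
2qI·B = 2 × 1.602×10⁻¹⁹ × 1.07×10⁻⁵ × 3.03×10³ = 1.04×10⁻²⁰ A²
I_n = √(1.04×10⁻²⁰) = 1.02×10⁻¹⁰ A = 102 pA

102 pA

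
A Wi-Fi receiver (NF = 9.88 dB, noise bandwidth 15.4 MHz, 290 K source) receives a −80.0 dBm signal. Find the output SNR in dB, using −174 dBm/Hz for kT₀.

12.2 dB

Noise floor: N = −174 + 10 log₁₀(B) + NF
10 log₁₀(1.54×10⁷) = 71.88 dB
N = −174 + 71.88 + 9.88 = −92.24 dBm
SNR = P_sig − N = −80.0 − (−92.24) = 12.24 dB → 12.2 dB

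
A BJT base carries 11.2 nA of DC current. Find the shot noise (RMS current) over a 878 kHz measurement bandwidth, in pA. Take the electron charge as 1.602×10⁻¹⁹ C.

I_n = √(2qI·B)
2qI·B = 2 × 1.602×10⁻¹⁹ × 1.12×10⁻⁸ × 8.78×10⁵ = 3.15×10⁻²¹ A²
I_n = √(3.15×10⁻²¹) = 5.61×10⁻¹¹ A = 56.1 pA

56.1 pA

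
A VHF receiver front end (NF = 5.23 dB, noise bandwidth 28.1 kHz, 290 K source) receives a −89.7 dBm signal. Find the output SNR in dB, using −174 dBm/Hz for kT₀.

Noise floor: N = −174 + 10 log₁₀(B) + NF
10 log₁₀(2.81×10⁴) = 44.49 dB
N = −174 + 44.49 + 5.23 = −124.28 dBm
SNR = P_sig − N = −89.7 − (−124.28) = 34.58 dB → 34.6 dB

34.6 dB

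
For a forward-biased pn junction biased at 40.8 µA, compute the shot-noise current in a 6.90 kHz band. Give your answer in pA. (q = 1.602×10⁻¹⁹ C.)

300 pA

I_n = √(2qI·B)
2qI·B = 2 × 1.602×10⁻¹⁹ × 4.08×10⁻⁵ × 6.90×10³ = 9.02×10⁻²⁰ A²
I_n = √(9.02×10⁻²⁰) = 3.00×10⁻¹⁰ A = 300 pA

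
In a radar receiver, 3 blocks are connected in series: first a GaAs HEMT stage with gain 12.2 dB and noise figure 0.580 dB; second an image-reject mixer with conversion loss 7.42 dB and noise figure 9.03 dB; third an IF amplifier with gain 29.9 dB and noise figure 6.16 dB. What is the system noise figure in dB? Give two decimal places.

4.16 dB

Convert to linear (a loss of L dB is a gain of −L dB): F_i = 10^(NF_i/10), G_i = 10^(G_i,dB/10)
  Stage 1: F_1 = 10^(0.580/10) = 1.143, G_1 = 10^(12.2/10) = 16.60
  Stage 2: F_2 = 10^(9.03/10) = 7.998, G_2 = 10^(−7.42/10) = 0.1811
  Stage 3: F_3 = 10^(6.16/10) = 4.130, G_3 = 10^(29.9/10) = 977.2
Friis cascade:
  F = 1.143 + (7.998 − 1)/16.60 + (4.130 − 1)/3.006 = 2.606
NF = 10 log₁₀(2.606) = 4.16 dB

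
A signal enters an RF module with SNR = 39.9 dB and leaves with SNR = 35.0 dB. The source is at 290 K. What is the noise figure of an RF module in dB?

NF (dB) = SNR_in(dB) − SNR_out(dB) when the source is at T₀
NF = 39.9 − 35.0 = 4.9 dB

4.9 dB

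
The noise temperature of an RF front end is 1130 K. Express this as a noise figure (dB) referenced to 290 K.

F = 1 + T_e/T₀ = 1 + 1130/290 = 4.89655
NF = 10 log₁₀(4.89655) = 6.90 dB

6.90 dB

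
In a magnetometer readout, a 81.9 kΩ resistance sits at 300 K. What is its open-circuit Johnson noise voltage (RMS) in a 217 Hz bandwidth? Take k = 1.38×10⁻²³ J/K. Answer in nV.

543 nV

V_n = √(4kTRB)
4kTRB = 4 × 1.38×10⁻²³ × 300 × 8.19×10⁴ × 2.17×10² = 2.94×10⁻¹³ V²
V_n = √(2.94×10⁻¹³) = 5.43×10⁻⁷ V = 543 nV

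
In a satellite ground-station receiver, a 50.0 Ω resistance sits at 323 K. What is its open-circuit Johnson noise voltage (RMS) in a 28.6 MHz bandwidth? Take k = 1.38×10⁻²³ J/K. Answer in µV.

V_n = √(4kTRB)
4kTRB = 4 × 1.38×10⁻²³ × 323 × 5.00×10¹ × 2.86×10⁷ = 2.55×10⁻¹¹ V²
V_n = √(2.55×10⁻¹¹) = 5.05×10⁻⁶ V = 5.05 µV

5.05 µV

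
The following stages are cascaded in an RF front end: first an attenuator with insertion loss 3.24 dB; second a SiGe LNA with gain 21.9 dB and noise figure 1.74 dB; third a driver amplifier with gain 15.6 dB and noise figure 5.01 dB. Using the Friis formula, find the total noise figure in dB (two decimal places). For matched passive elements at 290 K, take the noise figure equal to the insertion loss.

5.02 dB

Convert to linear (a loss of L dB is a gain of −L dB): F_i = 10^(NF_i/10), G_i = 10^(G_i,dB/10)
  Stage 1: F_1 = 10^(3.24/10) = 2.109, G_1 = 10^(−3.24/10) = 0.4742
  Stage 2: F_2 = 10^(1.74/10) = 1.493, G_2 = 10^(21.9/10) = 154.9
  Stage 3: F_3 = 10^(5.01/10) = 3.170, G_3 = 10^(15.6/10) = 36.31
Friis cascade:
  F = 2.109 + (1.493 − 1)/0.4742 + (3.170 − 1)/73.45 = 3.177
NF = 10 log₁₀(3.177) = 5.02 dB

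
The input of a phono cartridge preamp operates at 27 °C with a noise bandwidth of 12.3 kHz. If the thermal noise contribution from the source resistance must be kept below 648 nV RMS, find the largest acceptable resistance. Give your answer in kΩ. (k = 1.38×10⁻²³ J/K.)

2.06 kΩ

T = 27 °C + 273.15 = 300.15 K
Johnson–Nyquist: V_n = √(4kTRB) ⇒ R = V_n² / (4kTB)
4kTB = 4 × 1.38×10⁻²³ × 300.15 × 1.23×10⁴ = 2.04×10⁻¹⁶
R = (6.48×10⁻⁷)² / 2.04×10⁻¹⁶ = 2.06×10³ Ω = 2.06 kΩ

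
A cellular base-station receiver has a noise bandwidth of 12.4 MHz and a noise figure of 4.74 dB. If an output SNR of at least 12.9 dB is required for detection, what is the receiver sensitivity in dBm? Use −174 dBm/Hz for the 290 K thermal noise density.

Sensitivity = −174 + 10 log₁₀(B) + NF + SNR_min
= −174 + 70.93 + 4.74 + 12.9
= −85.43 dBm → −85.4 dBm

−85.4 dBm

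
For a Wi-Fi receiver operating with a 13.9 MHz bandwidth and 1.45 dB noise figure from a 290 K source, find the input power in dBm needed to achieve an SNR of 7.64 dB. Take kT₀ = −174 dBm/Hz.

−93.5 dBm

Sensitivity = −174 + 10 log₁₀(B) + NF + SNR_min
= −174 + 71.43 + 1.45 + 7.64
= −93.48 dBm → −93.5 dBm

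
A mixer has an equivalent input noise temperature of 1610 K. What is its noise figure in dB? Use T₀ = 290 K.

F = 1 + T_e/T₀ = 1 + 1610/290 = 6.55172
NF = 10 log₁₀(6.55172) = 8.16 dB

8.16 dB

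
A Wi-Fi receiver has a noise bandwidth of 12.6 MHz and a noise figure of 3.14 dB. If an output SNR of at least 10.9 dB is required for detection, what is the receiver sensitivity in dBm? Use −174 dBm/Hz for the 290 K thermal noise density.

Sensitivity = −174 + 10 log₁₀(B) + NF + SNR_min
= −174 + 71 + 3.14 + 10.9
= −88.96 dBm → −89.0 dBm

−89.0 dBm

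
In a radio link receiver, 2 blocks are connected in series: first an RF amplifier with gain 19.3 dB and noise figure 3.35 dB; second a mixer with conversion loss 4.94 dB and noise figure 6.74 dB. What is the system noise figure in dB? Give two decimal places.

Convert to linear (a loss of L dB is a gain of −L dB): F_i = 10^(NF_i/10), G_i = 10^(G_i,dB/10)
  Stage 1: F_1 = 10^(3.35/10) = 2.163, G_1 = 10^(19.3/10) = 85.11
  Stage 2: F_2 = 10^(6.74/10) = 4.721, G_2 = 10^(−4.94/10) = 0.3206
Friis cascade:
  F = 2.163 + (4.721 − 1)/85.11 = 2.206
NF = 10 log₁₀(2.206) = 3.44 dB

3.44 dB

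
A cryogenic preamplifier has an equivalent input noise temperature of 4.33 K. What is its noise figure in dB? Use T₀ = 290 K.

F = 1 + T_e/T₀ = 1 + 4.33/290 = 1.01493
NF = 10 log₁₀(1.01493) = 0.064 dB

0.064 dB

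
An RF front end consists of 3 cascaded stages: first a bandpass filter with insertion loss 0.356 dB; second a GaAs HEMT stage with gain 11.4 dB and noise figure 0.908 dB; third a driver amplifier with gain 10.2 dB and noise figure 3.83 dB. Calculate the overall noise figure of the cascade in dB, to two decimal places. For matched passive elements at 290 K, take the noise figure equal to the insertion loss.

Convert to linear (a loss of L dB is a gain of −L dB): F_i = 10^(NF_i/10), G_i = 10^(G_i,dB/10)
  Stage 1: F_1 = 10^(0.356/10) = 1.085, G_1 = 10^(−0.356/10) = 0.9213
  Stage 2: F_2 = 10^(0.908/10) = 1.233, G_2 = 10^(11.4/10) = 13.80
  Stage 3: F_3 = 10^(3.83/10) = 2.415, G_3 = 10^(10.2/10) = 10.47
Friis cascade:
  F = 1.085 + (1.233 − 1)/0.9213 + (2.415 − 1)/12.72 = 1.449
NF = 10 log₁₀(1.449) = 1.61 dB

1.61 dB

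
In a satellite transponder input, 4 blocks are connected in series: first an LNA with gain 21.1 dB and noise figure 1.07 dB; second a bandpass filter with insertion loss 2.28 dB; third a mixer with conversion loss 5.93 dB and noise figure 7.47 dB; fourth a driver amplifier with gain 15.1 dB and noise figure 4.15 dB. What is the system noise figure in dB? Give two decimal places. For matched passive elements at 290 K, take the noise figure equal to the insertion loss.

1.54 dB

Convert to linear (a loss of L dB is a gain of −L dB): F_i = 10^(NF_i/10), G_i = 10^(G_i,dB/10)
  Stage 1: F_1 = 10^(1.07/10) = 1.279, G_1 = 10^(21.1/10) = 128.8
  Stage 2: F_2 = 10^(2.28/10) = 1.690, G_2 = 10^(−2.28/10) = 0.5916
  Stage 3: F_3 = 10^(7.47/10) = 5.585, G_3 = 10^(−5.93/10) = 0.2553
  Stage 4: F_4 = 10^(4.15/10) = 2.600, G_4 = 10^(15.1/10) = 32.36
Friis cascade:
  F = 1.279 + (1.690 − 1)/128.8 + (5.585 − 1)/76.21 + (2.600 − 1)/19.45 = 1.427
NF = 10 log₁₀(1.427) = 1.54 dB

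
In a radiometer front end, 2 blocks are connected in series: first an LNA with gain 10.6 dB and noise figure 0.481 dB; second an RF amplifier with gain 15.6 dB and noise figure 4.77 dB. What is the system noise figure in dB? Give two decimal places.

1.11 dB

Convert to linear (a loss of L dB is a gain of −L dB): F_i = 10^(NF_i/10), G_i = 10^(G_i,dB/10)
  Stage 1: F_1 = 10^(0.481/10) = 1.117, G_1 = 10^(10.6/10) = 11.48
  Stage 2: F_2 = 10^(4.77/10) = 2.999, G_2 = 10^(15.6/10) = 36.31
Friis cascade:
  F = 1.117 + (2.999 − 1)/11.48 = 1.291
NF = 10 log₁₀(1.291) = 1.11 dB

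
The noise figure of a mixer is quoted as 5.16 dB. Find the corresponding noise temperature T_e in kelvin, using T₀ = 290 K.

F = 10^(5.16/10) = 3.28095
T_e = (F − 1)·T₀ = (3.28095 − 1) × 290 = 661 K

661 K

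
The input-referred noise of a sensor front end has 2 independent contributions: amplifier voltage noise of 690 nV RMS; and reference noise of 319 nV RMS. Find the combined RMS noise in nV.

Uncorrelated sources add in power (mean-square): V_tot = √(ΣV_i²)
V_tot = √[(6.90×10⁻⁷)² + (3.19×10⁻⁷)²] = 7.60×10⁻⁷ V = 760 nV

760 nV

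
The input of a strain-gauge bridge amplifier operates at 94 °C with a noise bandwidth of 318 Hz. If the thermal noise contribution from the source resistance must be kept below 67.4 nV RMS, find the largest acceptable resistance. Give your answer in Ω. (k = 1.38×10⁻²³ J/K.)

T = 94 °C + 273.15 = 367.15 K
Johnson–Nyquist: V_n = √(4kTRB) ⇒ R = V_n² / (4kTB)
4kTB = 4 × 1.38×10⁻²³ × 367.15 × 3.18×10² = 6.44×10⁻¹⁸
R = (6.74×10⁻⁸)² / 6.44×10⁻¹⁸ = 7.05×10² Ω = 705 Ω

705 Ω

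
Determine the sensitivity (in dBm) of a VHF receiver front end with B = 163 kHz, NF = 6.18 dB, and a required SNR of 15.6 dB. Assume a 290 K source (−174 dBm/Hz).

−100.1 dBm

Sensitivity = −174 + 10 log₁₀(B) + NF + SNR_min
= −174 + 52.12 + 6.18 + 15.6
= −100.10 dBm → −100.1 dBm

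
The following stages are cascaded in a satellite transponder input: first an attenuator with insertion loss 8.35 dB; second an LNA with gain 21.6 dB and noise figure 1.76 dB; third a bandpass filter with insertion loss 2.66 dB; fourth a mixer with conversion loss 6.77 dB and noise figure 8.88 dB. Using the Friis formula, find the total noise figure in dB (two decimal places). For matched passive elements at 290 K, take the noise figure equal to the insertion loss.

10.37 dB

Convert to linear (a loss of L dB is a gain of −L dB): F_i = 10^(NF_i/10), G_i = 10^(G_i,dB/10)
  Stage 1: F_1 = 10^(8.35/10) = 6.839, G_1 = 10^(−8.35/10) = 0.1462
  Stage 2: F_2 = 10^(1.76/10) = 1.500, G_2 = 10^(21.6/10) = 144.5
  Stage 3: F_3 = 10^(2.66/10) = 1.845, G_3 = 10^(−2.66/10) = 0.5420
  Stage 4: F_4 = 10^(8.88/10) = 7.727, G_4 = 10^(−6.77/10) = 0.2104
Friis cascade:
  F = 6.839 + (1.500 − 1)/0.1462 + (1.845 − 1)/21.13 + (7.727 − 1)/11.46 = 10.88
NF = 10 log₁₀(10.88) = 10.37 dB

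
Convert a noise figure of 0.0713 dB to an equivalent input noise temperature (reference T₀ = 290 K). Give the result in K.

F = 10^(0.0713/10) = 1.01655
T_e = (F − 1)·T₀ = (1.01655 − 1) × 290 = 4.80 K

4.80 K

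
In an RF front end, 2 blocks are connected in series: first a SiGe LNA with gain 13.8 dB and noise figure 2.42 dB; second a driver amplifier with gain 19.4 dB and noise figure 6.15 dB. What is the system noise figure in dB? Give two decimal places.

2.73 dB

Convert to linear (a loss of L dB is a gain of −L dB): F_i = 10^(NF_i/10), G_i = 10^(G_i,dB/10)
  Stage 1: F_1 = 10^(2.42/10) = 1.746, G_1 = 10^(13.8/10) = 23.99
  Stage 2: F_2 = 10^(6.15/10) = 4.121, G_2 = 10^(19.4/10) = 87.10
Friis cascade:
  F = 1.746 + (4.121 − 1)/23.99 = 1.876
NF = 10 log₁₀(1.876) = 2.73 dB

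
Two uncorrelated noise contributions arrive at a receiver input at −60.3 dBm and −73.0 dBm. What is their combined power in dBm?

Convert to linear, add, convert back:
P₁ = 9.33×10⁻¹⁰ W, P₂ = 5.01×10⁻¹¹ W
P_tot = 9.83×10⁻¹⁰ W → 10 log₁₀(P_tot / 10⁻³) = −60.1 dBm

−60.1 dBm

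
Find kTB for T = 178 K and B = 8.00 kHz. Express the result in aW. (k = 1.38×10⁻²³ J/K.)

P_n = kTB = 1.38×10⁻²³ × 178 × 8.00×10³ = 1.97×10⁻¹⁷ W = 19.7 aW

19.7 aW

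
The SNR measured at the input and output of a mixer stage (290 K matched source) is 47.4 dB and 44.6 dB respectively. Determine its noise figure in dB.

2.8 dB

NF (dB) = SNR_in(dB) − SNR_out(dB) when the source is at T₀
NF = 47.4 − 44.6 = 2.8 dB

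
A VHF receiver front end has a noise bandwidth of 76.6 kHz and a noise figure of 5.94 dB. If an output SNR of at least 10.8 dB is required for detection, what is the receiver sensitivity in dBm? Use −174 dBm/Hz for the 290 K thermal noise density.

Sensitivity = −174 + 10 log₁₀(B) + NF + SNR_min
= −174 + 48.84 + 5.94 + 10.8
= −108.42 dBm → −108.4 dBm

−108.4 dBm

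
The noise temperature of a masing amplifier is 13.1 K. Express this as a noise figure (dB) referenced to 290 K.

0.192 dB

F = 1 + T_e/T₀ = 1 + 13.1/290 = 1.04517
NF = 10 log₁₀(1.04517) = 0.192 dB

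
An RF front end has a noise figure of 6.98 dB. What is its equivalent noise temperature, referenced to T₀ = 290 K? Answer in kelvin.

F = 10^(6.98/10) = 4.98884
T_e = (F − 1)·T₀ = (4.98884 − 1) × 290 = 1157 K

1157 K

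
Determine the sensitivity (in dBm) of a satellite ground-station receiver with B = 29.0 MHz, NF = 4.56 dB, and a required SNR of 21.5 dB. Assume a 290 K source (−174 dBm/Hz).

−73.3 dBm

Sensitivity = −174 + 10 log₁₀(B) + NF + SNR_min
= −174 + 74.62 + 4.56 + 21.5
= −73.32 dBm → −73.3 dBm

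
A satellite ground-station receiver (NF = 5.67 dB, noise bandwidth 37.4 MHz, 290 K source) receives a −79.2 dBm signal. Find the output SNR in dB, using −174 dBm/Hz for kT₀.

13.4 dB

Noise floor: N = −174 + 10 log₁₀(B) + NF
10 log₁₀(3.74×10⁷) = 75.73 dB
N = −174 + 75.73 + 5.67 = −92.60 dBm
SNR = P_sig − N = −79.2 − (−92.60) = 13.40 dB → 13.4 dB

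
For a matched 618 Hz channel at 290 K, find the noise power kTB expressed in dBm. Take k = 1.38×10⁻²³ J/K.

P_n = kTB = 1.38×10⁻²³ × 290 × 6.18×10² = 2.47×10⁻¹⁸ W
In dBm: 10 log₁₀(2.47×10⁻¹⁸ / 10⁻³) = −146.1 dBm

−146.1 dBm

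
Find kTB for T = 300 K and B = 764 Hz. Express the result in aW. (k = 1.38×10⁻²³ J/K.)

P_n = kTB = 1.38×10⁻²³ × 300 × 7.64×10² = 3.16×10⁻¹⁸ W = 3.16 aW

3.16 aW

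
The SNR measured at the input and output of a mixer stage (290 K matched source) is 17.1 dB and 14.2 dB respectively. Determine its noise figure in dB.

2.9 dB

NF (dB) = SNR_in(dB) − SNR_out(dB) when the source is at T₀
NF = 17.1 − 14.2 = 2.9 dB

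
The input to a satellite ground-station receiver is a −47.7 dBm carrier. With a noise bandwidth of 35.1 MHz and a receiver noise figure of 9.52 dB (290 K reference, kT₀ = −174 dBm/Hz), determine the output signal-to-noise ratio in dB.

41.3 dB

Noise floor: N = −174 + 10 log₁₀(B) + NF
10 log₁₀(3.51×10⁷) = 75.45 dB
N = −174 + 75.45 + 9.52 = −89.03 dBm
SNR = P_sig − N = −47.7 − (−89.03) = 41.33 dB → 41.3 dB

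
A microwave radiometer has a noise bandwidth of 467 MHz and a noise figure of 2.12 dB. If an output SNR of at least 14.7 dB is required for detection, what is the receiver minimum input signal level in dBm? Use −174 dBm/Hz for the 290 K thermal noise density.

Sensitivity = −174 + 10 log₁₀(B) + NF + SNR_min
= −174 + 86.69 + 2.12 + 14.7
= −70.49 dBm → −70.5 dBm

−70.5 dBm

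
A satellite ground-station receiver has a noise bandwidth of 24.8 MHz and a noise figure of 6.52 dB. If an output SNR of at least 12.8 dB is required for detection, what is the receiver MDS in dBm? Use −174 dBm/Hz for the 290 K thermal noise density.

−80.7 dBm

Sensitivity = −174 + 10 log₁₀(B) + NF + SNR_min
= −174 + 73.94 + 6.52 + 12.8
= −80.74 dBm → −80.7 dBm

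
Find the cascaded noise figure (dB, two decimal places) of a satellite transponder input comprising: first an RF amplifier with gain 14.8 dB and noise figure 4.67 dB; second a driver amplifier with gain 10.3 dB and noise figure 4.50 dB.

Convert to linear (a loss of L dB is a gain of −L dB): F_i = 10^(NF_i/10), G_i = 10^(G_i,dB/10)
  Stage 1: F_1 = 10^(4.67/10) = 2.931, G_1 = 10^(14.8/10) = 30.20
  Stage 2: F_2 = 10^(4.50/10) = 2.818, G_2 = 10^(10.3/10) = 10.72
Friis cascade:
  F = 2.931 + (2.818 − 1)/30.20 = 2.991
NF = 10 log₁₀(2.991) = 4.76 dB

4.76 dB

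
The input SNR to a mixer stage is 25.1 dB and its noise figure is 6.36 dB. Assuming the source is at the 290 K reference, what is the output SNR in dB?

By definition F = SNR_in/SNR_out, so in dB: SNR_out = SNR_in − NF
SNR_out = 25.1 − 6.36 = 18.74 dB

18.74 dB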